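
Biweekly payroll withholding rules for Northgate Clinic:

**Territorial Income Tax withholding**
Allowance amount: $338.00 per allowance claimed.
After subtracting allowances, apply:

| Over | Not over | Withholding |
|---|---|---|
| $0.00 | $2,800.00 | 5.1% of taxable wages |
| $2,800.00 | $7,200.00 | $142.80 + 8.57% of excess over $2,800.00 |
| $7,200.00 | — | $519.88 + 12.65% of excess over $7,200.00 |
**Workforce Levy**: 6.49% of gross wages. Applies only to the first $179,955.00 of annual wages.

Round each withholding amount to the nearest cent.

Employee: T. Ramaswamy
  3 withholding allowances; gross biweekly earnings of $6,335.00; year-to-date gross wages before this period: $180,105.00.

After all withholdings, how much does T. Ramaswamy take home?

$5,976.15

Territorial Income Tax: taxable = $6,335.00 − 3×$338.00 = $5,321.00
  $142.80 + 8.57% × ($5,321.00 − $2,800.00) = $142.80 + 8.57% × $2,521.00 = $358.85
Workforce Levy: YTD $180,105.00 ≥ cap $179,955.00 → $0.00
Total withheld: $358.85 + $0.00 = $358.85
Net pay: $6,335.00 − $358.85 = $5,976.15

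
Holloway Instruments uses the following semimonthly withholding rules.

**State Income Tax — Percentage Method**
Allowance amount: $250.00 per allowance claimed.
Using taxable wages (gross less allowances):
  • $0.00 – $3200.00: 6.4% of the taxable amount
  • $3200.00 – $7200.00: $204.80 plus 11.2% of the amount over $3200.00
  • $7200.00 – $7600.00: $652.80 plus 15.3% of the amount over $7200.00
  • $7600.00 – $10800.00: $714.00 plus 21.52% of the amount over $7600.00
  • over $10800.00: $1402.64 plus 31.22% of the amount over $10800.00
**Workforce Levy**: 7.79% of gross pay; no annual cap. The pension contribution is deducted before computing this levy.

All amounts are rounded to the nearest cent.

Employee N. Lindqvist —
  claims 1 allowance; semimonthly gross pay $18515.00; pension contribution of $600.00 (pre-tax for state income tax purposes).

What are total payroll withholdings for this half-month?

$4941.47

State Income Tax: taxable = $18515.00 − $600.00 − 1×$250.00 = $17665.00
  $1402.64 + 31.22% × ($17665.00 − $10800.00) = $1402.64 + 31.22% × $6865.00 = $3545.89
Workforce Levy: 7.79% × $17915.00 = $1395.58
Total: $3545.89 + $1395.58 = $4941.47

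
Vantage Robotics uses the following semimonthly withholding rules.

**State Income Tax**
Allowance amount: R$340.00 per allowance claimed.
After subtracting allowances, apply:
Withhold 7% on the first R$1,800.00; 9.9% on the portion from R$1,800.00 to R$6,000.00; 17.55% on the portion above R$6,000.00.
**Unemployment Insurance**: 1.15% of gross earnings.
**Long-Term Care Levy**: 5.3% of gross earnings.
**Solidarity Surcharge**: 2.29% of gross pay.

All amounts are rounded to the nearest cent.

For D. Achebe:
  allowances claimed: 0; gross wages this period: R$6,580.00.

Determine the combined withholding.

R$1,218.68

State Income Tax: taxable = R$6,580.00
  R$541.80 + 17.55% × (R$6,580.00 − R$6,000.00) = R$541.80 + 17.55% × R$580.00 = R$643.59
Unemployment Insurance: 1.15% × R$6,580.00 = R$75.67
Long-Term Care Levy: 5.3% × R$6,580.00 = R$348.74
Solidarity Surcharge: 2.29% × R$6,580.00 = R$150.68
Total: R$643.59 + R$75.67 + R$348.74 + R$150.68 = R$1,218.68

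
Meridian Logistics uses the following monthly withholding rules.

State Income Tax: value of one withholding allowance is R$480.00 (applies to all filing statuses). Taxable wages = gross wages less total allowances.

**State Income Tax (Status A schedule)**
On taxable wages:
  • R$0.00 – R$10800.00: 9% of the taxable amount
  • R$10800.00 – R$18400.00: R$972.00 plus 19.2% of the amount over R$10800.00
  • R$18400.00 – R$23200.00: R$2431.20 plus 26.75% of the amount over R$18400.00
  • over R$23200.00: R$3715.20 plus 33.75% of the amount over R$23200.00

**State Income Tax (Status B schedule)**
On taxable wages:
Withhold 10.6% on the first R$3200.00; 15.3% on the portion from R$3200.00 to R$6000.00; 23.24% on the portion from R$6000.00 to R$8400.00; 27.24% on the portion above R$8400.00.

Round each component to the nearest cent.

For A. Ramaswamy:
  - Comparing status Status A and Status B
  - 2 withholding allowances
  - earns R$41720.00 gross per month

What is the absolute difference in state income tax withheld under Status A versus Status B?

R$498.52

State Income Tax (Status A): taxable = R$41720.00 − 2×R$480.00 = R$40760.00
  R$3715.20 + 33.75% × (R$40760.00 − R$23200.00) = R$3715.20 + 33.75% × R$17560.00 = R$9641.70
State Income Tax (Status B): taxable = R$41720.00 − 2×R$480.00 = R$40760.00
  R$1325.36 + 27.24% × (R$40760.00 − R$8400.00) = R$1325.36 + 27.24% × R$32360.00 = R$10140.22
Difference: |R$9641.70 − R$10140.22| = R$498.52 (higher under Status B)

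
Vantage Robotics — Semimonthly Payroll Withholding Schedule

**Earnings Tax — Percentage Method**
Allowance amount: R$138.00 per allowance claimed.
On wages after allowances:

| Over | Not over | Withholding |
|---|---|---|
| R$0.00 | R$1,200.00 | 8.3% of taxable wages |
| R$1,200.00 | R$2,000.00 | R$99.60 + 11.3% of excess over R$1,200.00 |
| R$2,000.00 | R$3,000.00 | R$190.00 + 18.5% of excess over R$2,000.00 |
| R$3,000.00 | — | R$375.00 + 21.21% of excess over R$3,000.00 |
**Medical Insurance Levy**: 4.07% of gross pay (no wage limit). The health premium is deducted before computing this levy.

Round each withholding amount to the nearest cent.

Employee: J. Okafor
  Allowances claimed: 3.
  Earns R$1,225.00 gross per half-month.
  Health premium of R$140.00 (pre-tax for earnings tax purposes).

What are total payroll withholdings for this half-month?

R$99.85

Earnings Tax: taxable = R$1,225.00 − R$140.00 − 3×R$138.00 = R$671.00
  8.3% × R$671.00 = R$55.69
Medical Insurance Levy: 4.07% × R$1,085.00 = R$44.16
Total: R$55.69 + R$44.16 = R$99.85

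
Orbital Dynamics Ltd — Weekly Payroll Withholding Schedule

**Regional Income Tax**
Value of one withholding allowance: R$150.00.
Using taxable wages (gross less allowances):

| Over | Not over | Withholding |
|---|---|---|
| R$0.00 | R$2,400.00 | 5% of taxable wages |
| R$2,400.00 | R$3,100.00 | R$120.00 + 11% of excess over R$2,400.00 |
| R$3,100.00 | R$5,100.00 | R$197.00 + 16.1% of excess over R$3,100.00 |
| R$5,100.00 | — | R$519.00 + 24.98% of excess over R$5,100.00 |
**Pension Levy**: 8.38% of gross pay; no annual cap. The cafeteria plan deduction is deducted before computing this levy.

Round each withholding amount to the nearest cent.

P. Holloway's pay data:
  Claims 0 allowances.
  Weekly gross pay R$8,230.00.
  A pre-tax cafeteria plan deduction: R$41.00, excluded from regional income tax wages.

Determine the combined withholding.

R$1,976.87

Regional Income Tax: taxable = R$8,230.00 − R$41.00 = R$8,189.00
  R$519.00 + 24.98% × (R$8,189.00 − R$5,100.00) = R$519.00 + 24.98% × R$3,089.00 = R$1,290.63
Pension Levy: 8.38% × R$8,189.00 = R$686.24
Total: R$1,290.63 + R$686.24 = R$1,976.87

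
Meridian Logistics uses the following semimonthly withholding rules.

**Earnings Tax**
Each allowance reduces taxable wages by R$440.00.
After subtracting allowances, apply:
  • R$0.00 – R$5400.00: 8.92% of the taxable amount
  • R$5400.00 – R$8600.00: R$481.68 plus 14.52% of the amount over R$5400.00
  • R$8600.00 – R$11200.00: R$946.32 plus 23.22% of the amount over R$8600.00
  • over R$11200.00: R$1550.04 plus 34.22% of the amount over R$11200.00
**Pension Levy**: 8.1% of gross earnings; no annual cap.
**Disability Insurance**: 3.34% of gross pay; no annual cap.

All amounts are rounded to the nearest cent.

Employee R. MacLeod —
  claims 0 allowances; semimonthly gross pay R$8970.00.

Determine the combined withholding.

R$2058.40

Earnings Tax: taxable = R$8970.00
  R$946.32 + 23.22% × (R$8970.00 − R$8600.00) = R$946.32 + 23.22% × R$370.00 = R$1032.23
Pension Levy: 8.1% × R$8970.00 = R$726.57
Disability Insurance: 3.34% × R$8970.00 = R$299.60
Total: R$1032.23 + R$726.57 + R$299.60 = R$2058.40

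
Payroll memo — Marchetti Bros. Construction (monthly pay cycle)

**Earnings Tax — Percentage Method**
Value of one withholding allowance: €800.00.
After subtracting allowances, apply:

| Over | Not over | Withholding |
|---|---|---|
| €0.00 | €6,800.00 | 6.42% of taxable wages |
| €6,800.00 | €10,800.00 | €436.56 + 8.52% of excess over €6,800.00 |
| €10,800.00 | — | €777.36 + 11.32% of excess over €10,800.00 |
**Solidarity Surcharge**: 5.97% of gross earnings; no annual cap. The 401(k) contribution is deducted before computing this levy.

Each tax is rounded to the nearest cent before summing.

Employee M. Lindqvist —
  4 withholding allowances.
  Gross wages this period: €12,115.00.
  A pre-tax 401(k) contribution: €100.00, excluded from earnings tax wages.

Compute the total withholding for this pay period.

Earnings Tax: taxable = €12,115.00 − €100.00 − 4×€800.00 = €8,815.00
  €436.56 + 8.52% × (€8,815.00 − €6,800.00) = €436.56 + 8.52% × €2,015.00 = €608.24
Solidarity Surcharge: 5.97% × €12,015.00 = €717.30
Total: €608.24 + €717.30 = €1,325.54

€1,325.54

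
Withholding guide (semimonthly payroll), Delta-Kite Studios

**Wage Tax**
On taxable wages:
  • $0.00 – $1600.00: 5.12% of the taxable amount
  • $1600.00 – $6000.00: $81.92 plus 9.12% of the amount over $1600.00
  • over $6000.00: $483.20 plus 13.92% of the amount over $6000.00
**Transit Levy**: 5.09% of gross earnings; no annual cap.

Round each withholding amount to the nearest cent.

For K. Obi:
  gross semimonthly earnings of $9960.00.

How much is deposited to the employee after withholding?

$8418.61

Wage Tax: taxable = $9960.00
  $483.20 + 13.92% × ($9960.00 − $6000.00) = $483.20 + 13.92% × $3960.00 = $1034.43
Transit Levy: 5.09% × $9960.00 = $506.96
Total withheld: $1034.43 + $506.96 = $1541.39
Net pay: $9960.00 − $1541.39 = $8418.61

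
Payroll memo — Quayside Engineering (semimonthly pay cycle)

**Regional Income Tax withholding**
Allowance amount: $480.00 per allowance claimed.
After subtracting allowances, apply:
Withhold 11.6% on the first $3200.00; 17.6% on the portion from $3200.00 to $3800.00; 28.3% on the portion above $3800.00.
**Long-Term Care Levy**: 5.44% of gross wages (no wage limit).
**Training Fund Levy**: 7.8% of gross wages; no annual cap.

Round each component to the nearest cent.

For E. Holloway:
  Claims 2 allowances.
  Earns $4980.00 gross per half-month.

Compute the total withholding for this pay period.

$1198.41

Regional Income Tax: taxable = $4980.00 − 2×$480.00 = $4020.00
  $476.80 + 28.3% × ($4020.00 − $3800.00) = $476.80 + 28.3% × $220.00 = $539.06
Long-Term Care Levy: 5.44% × $4980.00 = $270.91
Training Fund Levy: 7.8% × $4980.00 = $388.44
Total: $539.06 + $270.91 + $388.44 = $1198.41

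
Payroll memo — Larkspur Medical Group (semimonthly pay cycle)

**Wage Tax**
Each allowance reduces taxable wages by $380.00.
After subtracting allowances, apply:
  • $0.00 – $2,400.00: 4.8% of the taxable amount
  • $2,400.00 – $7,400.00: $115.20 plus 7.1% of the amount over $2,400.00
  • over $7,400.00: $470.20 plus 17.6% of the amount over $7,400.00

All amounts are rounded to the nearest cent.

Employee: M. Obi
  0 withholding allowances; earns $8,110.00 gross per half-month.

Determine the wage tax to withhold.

Wage Tax: taxable = $8,110.00
  $470.20 + 17.6% × ($8,110.00 − $7,400.00) = $470.20 + 17.6% × $710.00 = $595.16

$595.16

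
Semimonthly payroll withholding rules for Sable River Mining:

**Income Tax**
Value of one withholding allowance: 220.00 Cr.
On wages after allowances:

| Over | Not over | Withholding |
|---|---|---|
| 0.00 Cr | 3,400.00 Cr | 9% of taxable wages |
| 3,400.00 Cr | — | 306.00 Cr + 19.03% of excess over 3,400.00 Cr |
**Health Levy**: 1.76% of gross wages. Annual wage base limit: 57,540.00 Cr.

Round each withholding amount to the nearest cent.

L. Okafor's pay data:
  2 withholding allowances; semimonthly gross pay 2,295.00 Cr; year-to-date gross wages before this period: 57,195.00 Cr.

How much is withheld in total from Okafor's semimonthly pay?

Income Tax: taxable = 2,295.00 Cr − 2×220.00 Cr = 1,855.00 Cr
  9% × 1,855.00 Cr = 166.95 Cr
Health Levy: cap 57,540.00 Cr − YTD 57,195.00 Cr = 345.00 Cr subject; 1.76% × 345.00 Cr = 6.07 Cr
Total: 166.95 Cr + 6.07 Cr = 173.02 Cr

173.02 Cr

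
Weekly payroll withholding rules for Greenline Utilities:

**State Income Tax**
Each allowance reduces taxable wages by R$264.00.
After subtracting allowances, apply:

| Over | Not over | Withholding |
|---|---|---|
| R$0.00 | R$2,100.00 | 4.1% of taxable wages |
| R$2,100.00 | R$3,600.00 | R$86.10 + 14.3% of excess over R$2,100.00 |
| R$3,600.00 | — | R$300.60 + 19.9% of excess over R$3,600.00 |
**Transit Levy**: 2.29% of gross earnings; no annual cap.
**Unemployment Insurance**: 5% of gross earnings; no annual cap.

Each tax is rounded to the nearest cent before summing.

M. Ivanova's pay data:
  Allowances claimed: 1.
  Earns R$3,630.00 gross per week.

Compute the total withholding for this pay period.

State Income Tax: taxable = R$3,630.00 − 1×R$264.00 = R$3,366.00
  R$86.10 + 14.3% × (R$3,366.00 − R$2,100.00) = R$86.10 + 14.3% × R$1,266.00 = R$267.14
Transit Levy: 2.29% × R$3,630.00 = R$83.13
Unemployment Insurance: 5% × R$3,630.00 = R$181.50
Total: R$267.14 + R$83.13 + R$181.50 = R$531.77

R$531.77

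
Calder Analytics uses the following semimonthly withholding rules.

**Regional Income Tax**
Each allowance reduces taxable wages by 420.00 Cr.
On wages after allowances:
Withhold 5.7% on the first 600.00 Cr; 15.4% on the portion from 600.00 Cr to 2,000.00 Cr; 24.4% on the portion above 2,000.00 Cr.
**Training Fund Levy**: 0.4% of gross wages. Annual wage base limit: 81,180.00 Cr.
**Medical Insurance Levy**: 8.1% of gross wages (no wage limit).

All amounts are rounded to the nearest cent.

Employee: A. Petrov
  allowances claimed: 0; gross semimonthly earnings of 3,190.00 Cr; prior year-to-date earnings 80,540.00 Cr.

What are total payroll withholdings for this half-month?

Regional Income Tax: taxable = 3,190.00 Cr
  249.80 Cr + 24.4% × (3,190.00 Cr − 2,000.00 Cr) = 249.80 Cr + 24.4% × 1,190.00 Cr = 540.16 Cr
Training Fund Levy: cap 81,180.00 Cr − YTD 80,540.00 Cr = 640.00 Cr subject; 0.4% × 640.00 Cr = 2.56 Cr
Medical Insurance Levy: 8.1% × 3,190.00 Cr = 258.39 Cr
Total: 540.16 Cr + 2.56 Cr + 258.39 Cr = 801.11 Cr

801.11 Cr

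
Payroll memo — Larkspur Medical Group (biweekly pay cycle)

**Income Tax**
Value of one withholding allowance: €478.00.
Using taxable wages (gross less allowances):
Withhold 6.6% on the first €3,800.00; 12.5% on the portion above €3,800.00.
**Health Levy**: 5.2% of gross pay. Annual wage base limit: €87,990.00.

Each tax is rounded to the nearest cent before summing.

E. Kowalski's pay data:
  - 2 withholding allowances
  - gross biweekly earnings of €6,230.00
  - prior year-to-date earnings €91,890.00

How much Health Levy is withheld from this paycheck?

Health Levy: YTD €91,890.00 ≥ cap €87,990.00 → €0.00

€0.00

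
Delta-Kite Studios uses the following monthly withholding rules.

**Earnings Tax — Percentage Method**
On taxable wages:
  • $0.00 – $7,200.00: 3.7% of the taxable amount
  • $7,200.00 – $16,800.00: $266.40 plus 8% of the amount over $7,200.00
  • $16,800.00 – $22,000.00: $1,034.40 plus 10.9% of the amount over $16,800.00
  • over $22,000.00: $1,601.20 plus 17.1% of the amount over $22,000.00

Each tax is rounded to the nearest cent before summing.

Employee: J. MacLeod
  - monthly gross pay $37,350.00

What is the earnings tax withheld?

$4,226.05

Earnings Tax: taxable = $37,350.00
  $1,601.20 + 17.1% × ($37,350.00 − $22,000.00) = $1,601.20 + 17.1% × $15,350.00 = $4,226.05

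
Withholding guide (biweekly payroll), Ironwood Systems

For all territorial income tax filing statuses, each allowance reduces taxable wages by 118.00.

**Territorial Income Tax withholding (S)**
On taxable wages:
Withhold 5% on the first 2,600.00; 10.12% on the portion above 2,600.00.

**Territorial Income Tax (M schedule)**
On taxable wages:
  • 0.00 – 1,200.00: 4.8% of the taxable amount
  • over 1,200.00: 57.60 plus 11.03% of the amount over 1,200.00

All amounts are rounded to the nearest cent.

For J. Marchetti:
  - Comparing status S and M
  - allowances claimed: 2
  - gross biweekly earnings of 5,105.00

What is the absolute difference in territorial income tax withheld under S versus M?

102.67

Territorial Income Tax (S): taxable = 5,105.00 − 2×118.00 = 4,869.00
  130.00 + 10.12% × (4,869.00 − 2,600.00) = 130.00 + 10.12% × 2,269.00 = 359.62
Territorial Income Tax (M): taxable = 5,105.00 − 2×118.00 = 4,869.00
  57.60 + 11.03% × (4,869.00 − 1,200.00) = 57.60 + 11.03% × 3,669.00 = 462.29
Difference: |359.62 − 462.29| = 102.67 (higher under M)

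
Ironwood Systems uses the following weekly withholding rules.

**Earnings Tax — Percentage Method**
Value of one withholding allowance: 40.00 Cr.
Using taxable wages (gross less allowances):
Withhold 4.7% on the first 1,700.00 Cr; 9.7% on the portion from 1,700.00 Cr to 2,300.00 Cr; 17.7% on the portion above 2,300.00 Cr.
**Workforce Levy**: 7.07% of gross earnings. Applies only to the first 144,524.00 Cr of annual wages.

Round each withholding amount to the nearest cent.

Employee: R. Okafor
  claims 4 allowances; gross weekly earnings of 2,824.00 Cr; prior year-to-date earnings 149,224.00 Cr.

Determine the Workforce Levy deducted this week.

0.00 Cr

Workforce Levy: YTD 149,224.00 Cr ≥ cap 144,524.00 Cr → 0.00 Cr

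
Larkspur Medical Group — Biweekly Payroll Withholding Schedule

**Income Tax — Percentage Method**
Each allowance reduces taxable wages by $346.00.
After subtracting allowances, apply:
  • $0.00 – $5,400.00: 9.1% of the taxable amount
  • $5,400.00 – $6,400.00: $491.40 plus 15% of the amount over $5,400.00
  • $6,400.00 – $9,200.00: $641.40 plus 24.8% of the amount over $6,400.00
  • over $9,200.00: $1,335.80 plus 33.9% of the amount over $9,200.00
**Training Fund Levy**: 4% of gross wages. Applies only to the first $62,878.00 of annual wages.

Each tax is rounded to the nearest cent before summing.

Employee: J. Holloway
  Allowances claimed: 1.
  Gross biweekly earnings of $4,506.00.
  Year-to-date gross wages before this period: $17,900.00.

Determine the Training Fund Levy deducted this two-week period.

$180.24

Training Fund Levy: 4% × $4,506.00 = $180.24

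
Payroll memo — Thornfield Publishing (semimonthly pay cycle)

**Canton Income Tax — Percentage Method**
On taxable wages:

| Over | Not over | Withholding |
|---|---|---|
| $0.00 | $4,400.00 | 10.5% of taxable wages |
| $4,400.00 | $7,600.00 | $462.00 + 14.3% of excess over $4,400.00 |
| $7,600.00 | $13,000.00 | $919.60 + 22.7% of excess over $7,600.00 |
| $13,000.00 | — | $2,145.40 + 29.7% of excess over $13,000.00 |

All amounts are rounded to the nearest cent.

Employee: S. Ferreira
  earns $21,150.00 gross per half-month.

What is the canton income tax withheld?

Canton Income Tax: taxable = $21,150.00
  $2,145.40 + 29.7% × ($21,150.00 − $13,000.00) = $2,145.40 + 29.7% × $8,150.00 = $4,565.95

$4,565.95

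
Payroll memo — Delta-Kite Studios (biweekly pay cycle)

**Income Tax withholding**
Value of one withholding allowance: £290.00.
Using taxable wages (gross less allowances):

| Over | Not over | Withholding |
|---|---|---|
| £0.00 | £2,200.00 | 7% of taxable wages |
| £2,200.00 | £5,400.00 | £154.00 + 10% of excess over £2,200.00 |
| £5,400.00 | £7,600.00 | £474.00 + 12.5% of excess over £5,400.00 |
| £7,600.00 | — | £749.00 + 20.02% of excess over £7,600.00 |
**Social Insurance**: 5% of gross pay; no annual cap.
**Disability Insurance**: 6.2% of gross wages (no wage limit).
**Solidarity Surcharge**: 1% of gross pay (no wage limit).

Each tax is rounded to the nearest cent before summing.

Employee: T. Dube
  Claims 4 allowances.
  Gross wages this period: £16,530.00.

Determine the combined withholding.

Income Tax: taxable = £16,530.00 − 4×£290.00 = £15,370.00
  £749.00 + 20.02% × (£15,370.00 − £7,600.00) = £749.00 + 20.02% × £7,770.00 = £2,304.55
Social Insurance: 5% × £16,530.00 = £826.50
Disability Insurance: 6.2% × £16,530.00 = £1,024.86
Solidarity Surcharge: 1% × £16,530.00 = £165.30
Total: £2,304.55 + £826.50 + £1,024.86 + £165.30 = £4,321.21

£4,321.21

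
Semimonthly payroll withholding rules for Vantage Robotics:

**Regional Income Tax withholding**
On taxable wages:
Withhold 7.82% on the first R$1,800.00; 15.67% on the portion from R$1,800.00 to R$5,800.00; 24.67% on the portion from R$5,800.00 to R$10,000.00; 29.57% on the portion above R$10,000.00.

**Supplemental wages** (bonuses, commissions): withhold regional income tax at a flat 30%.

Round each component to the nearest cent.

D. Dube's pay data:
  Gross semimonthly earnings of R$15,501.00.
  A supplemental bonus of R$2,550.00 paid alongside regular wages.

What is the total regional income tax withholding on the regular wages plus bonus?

Regional Income Tax: taxable = R$15,501.00
  R$1,803.70 + 29.57% × (R$15,501.00 − R$10,000.00) = R$1,803.70 + 29.57% × R$5,501.00 = R$3,430.35
Supplemental (30% flat on bonus): 30% × R$2,550.00 = R$765.00
Total regional income tax: R$3,430.35 + R$765.00 = R$4,195.35

R$4,195.35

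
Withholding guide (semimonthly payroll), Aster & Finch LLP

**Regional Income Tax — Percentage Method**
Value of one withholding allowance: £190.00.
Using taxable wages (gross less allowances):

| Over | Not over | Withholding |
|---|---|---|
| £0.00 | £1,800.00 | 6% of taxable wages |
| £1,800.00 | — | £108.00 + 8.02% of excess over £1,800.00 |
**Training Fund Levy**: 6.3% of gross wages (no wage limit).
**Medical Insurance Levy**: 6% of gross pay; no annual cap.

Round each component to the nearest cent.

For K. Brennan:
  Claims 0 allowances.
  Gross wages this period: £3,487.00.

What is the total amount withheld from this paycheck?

£672.20

Regional Income Tax: taxable = £3,487.00
  £108.00 + 8.02% × (£3,487.00 − £1,800.00) = £108.00 + 8.02% × £1,687.00 = £243.30
Training Fund Levy: 6.3% × £3,487.00 = £219.68
Medical Insurance Levy: 6% × £3,487.00 = £209.22
Total: £243.30 + £219.68 + £209.22 = £672.20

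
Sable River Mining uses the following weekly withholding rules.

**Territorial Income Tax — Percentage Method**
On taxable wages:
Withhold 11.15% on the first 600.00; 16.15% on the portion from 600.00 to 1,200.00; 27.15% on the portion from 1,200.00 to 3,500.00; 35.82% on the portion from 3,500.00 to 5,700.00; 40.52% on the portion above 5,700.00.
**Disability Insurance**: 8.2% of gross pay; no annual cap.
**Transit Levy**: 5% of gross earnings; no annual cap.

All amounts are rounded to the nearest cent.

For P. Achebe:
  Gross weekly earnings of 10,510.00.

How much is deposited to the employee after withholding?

Territorial Income Tax: taxable = 10,510.00
  1,576.29 + 40.52% × (10,510.00 − 5,700.00) = 1,576.29 + 40.52% × 4,810.00 = 3,525.30
Disability Insurance: 8.2% × 10,510.00 = 861.82
Transit Levy: 5% × 10,510.00 = 525.50
Total withheld: 3,525.30 + 861.82 + 525.50 = 4,912.62
Net pay: 10,510.00 − 4,912.62 = 5,597.38

5,597.38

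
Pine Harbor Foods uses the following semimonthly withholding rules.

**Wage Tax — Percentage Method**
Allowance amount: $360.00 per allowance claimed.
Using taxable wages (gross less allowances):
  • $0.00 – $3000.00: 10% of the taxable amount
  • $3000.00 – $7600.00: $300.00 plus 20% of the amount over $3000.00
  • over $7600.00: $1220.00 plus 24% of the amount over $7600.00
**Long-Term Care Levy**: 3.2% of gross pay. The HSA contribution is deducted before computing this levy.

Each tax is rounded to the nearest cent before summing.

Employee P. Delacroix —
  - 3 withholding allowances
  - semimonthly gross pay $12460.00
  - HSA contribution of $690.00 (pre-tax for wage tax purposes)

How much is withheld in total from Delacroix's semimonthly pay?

Wage Tax: taxable = $12460.00 − $690.00 − 3×$360.00 = $10690.00
  $1220.00 + 24% × ($10690.00 − $7600.00) = $1220.00 + 24% × $3090.00 = $1961.60
Long-Term Care Levy: 3.2% × $11770.00 = $376.64
Total: $1961.60 + $376.64 = $2338.24

$2338.24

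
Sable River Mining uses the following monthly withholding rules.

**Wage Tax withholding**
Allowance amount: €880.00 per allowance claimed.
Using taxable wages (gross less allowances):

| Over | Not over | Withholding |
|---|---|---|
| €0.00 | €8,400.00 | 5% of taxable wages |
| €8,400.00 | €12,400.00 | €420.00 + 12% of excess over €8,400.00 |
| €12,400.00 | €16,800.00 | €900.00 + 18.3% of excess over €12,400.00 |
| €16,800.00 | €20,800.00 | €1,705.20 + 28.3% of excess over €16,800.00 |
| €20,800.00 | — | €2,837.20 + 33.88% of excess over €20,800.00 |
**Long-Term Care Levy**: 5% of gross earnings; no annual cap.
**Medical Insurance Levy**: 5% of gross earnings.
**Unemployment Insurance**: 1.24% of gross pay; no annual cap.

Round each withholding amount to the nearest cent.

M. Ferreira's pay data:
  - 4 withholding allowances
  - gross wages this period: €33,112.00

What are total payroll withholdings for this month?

Wage Tax: taxable = €33,112.00 − 4×€880.00 = €29,592.00
  €2,837.20 + 33.88% × (€29,592.00 − €20,800.00) = €2,837.20 + 33.88% × €8,792.00 = €5,815.93
Long-Term Care Levy: 5% × €33,112.00 = €1,655.60
Medical Insurance Levy: 5% × €33,112.00 = €1,655.60
Unemployment Insurance: 1.24% × €33,112.00 = €410.59
Total: €5,815.93 + €1,655.60 + €1,655.60 + €410.59 = €9,537.72

€9,537.72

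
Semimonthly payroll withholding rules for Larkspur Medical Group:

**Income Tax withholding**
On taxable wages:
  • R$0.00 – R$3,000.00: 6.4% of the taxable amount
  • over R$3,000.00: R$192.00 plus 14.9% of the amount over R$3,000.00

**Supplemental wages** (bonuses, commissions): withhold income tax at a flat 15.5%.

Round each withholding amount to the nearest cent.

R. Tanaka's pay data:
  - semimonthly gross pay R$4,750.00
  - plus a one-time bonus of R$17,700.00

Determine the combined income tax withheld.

R$3,196.25

Income Tax: taxable = R$4,750.00
  R$192.00 + 14.9% × (R$4,750.00 − R$3,000.00) = R$192.00 + 14.9% × R$1,750.00 = R$452.75
Supplemental (15.5% flat on bonus): 15.5% × R$17,700.00 = R$2,743.50
Total income tax: R$452.75 + R$2,743.50 = R$3,196.25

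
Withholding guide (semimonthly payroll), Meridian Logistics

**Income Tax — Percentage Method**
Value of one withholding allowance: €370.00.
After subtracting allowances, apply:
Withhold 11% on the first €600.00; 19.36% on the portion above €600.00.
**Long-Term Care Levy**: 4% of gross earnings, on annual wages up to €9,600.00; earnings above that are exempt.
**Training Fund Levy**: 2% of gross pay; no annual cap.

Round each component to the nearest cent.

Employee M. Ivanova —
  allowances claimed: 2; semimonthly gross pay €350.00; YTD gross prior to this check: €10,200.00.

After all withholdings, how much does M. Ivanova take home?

€343.00

Income Tax: taxable = €350.00 − 2×€370.00 = €-390.00
  Taxable ≤ 0 → €0.00
Long-Term Care Levy: YTD €10,200.00 ≥ cap €9,600.00 → €0.00
Training Fund Levy: 2% × €350.00 = €7.00
Total withheld: €0.00 + €0.00 + €7.00 = €7.00
Net pay: €350.00 − €7.00 = €343.00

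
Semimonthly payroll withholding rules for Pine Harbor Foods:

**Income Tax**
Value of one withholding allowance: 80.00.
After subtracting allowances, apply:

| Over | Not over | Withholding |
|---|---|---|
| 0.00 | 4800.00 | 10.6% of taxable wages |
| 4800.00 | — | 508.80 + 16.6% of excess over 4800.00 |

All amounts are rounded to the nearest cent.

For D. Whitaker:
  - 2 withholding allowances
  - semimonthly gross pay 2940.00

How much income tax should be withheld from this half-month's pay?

294.68

Income Tax: taxable = 2940.00 − 2×80.00 = 2780.00
  10.6% × 2780.00 = 294.68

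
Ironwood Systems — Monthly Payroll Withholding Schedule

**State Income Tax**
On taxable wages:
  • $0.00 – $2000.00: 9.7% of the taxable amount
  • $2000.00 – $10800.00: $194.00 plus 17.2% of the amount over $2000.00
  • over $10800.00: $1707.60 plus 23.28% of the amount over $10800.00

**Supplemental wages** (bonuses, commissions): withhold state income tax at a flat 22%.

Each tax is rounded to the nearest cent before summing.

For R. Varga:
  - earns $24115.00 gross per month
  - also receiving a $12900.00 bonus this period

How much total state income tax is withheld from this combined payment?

$7645.33

State Income Tax: taxable = $24115.00
  $1707.60 + 23.28% × ($24115.00 − $10800.00) = $1707.60 + 23.28% × $13315.00 = $4807.33
Supplemental (22% flat on bonus): 22% × $12900.00 = $2838.00
Total state income tax: $4807.33 + $2838.00 = $7645.33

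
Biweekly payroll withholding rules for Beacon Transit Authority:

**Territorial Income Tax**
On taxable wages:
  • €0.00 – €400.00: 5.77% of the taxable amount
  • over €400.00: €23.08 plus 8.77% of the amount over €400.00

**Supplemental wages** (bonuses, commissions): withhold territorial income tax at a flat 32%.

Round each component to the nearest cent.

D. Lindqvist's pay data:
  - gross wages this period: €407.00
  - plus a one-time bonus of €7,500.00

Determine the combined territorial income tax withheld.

€2,423.69

Territorial Income Tax: taxable = €407.00
  €23.08 + 8.77% × (€407.00 − €400.00) = €23.08 + 8.77% × €7.00 = €23.69
Supplemental (32% flat on bonus): 32% × €7,500.00 = €2,400.00
Total territorial income tax: €23.69 + €2,400.00 = €2,423.69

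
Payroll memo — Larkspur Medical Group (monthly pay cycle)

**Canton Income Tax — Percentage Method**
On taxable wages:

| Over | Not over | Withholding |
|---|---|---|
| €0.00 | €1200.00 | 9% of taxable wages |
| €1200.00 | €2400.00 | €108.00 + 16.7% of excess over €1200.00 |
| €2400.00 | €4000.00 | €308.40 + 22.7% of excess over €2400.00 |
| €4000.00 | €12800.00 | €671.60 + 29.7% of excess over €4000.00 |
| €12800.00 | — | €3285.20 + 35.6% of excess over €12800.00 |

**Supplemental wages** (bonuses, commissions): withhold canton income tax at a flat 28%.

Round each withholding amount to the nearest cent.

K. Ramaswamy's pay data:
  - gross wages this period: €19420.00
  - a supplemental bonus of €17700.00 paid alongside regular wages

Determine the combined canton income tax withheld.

Canton Income Tax: taxable = €19420.00
  €3285.20 + 35.6% × (€19420.00 − €12800.00) = €3285.20 + 35.6% × €6620.00 = €5641.92
Supplemental (28% flat on bonus): 28% × €17700.00 = €4956.00
Total canton income tax: €5641.92 + €4956.00 = €10597.92

€10597.92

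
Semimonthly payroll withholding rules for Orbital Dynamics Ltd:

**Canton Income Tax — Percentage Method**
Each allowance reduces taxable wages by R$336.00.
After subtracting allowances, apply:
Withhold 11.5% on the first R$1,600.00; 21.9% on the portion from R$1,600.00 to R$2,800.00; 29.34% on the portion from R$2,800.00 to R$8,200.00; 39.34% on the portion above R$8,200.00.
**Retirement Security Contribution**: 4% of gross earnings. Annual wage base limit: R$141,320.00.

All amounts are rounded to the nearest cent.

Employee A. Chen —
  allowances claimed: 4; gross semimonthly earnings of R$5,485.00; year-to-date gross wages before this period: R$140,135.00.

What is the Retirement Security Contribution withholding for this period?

R$47.40

Retirement Security Contribution: cap R$141,320.00 − YTD R$140,135.00 = R$1,185.00 subject; 4% × R$1,185.00 = R$47.40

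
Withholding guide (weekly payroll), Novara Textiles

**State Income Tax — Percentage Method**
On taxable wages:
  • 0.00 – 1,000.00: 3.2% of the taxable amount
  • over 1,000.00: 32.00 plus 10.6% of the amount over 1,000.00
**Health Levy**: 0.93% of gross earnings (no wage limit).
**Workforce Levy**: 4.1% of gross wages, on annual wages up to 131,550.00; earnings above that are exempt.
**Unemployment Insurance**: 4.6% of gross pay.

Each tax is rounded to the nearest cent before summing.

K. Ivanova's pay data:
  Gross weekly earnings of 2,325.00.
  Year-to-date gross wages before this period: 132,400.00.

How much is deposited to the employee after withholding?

State Income Tax: taxable = 2,325.00
  32.00 + 10.6% × (2,325.00 − 1,000.00) = 32.00 + 10.6% × 1,325.00 = 172.45
Health Levy: 0.93% × 2,325.00 = 21.62
Workforce Levy: YTD 132,400.00 ≥ cap 131,550.00 → 0.00
Unemployment Insurance: 4.6% × 2,325.00 = 106.95
Total withheld: 172.45 + 21.62 + 0.00 + 106.95 = 301.02
Net pay: 2,325.00 − 301.02 = 2,023.98

2,023.98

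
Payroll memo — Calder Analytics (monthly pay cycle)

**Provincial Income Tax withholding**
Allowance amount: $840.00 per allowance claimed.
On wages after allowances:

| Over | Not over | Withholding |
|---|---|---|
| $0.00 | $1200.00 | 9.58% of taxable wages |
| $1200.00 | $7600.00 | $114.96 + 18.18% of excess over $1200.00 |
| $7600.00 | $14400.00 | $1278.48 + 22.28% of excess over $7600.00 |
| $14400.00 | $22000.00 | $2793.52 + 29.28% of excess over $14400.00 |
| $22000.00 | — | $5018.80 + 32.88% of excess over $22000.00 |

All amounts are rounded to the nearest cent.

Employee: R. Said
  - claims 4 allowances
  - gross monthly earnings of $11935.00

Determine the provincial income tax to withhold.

$1495.71

Provincial Income Tax: taxable = $11935.00 − 4×$840.00 = $8575.00
  $1278.48 + 22.28% × ($8575.00 − $7600.00) = $1278.48 + 22.28% × $975.00 = $1495.71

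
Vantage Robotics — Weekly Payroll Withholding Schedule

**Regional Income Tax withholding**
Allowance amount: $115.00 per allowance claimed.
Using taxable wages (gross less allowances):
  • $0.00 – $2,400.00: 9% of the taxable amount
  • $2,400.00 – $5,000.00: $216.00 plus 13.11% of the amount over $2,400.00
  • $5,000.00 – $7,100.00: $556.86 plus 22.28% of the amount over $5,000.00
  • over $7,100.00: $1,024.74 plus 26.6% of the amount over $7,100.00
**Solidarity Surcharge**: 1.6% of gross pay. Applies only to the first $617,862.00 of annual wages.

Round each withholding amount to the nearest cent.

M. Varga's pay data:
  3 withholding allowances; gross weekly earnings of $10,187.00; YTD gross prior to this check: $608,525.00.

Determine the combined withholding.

Regional Income Tax: taxable = $10,187.00 − 3×$115.00 = $9,842.00
  $1,024.74 + 26.6% × ($9,842.00 − $7,100.00) = $1,024.74 + 26.6% × $2,742.00 = $1,754.11
Solidarity Surcharge: cap $617,862.00 − YTD $608,525.00 = $9,337.00 subject; 1.6% × $9,337.00 = $149.39
Total: $1,754.11 + $149.39 = $1,903.50

$1,903.50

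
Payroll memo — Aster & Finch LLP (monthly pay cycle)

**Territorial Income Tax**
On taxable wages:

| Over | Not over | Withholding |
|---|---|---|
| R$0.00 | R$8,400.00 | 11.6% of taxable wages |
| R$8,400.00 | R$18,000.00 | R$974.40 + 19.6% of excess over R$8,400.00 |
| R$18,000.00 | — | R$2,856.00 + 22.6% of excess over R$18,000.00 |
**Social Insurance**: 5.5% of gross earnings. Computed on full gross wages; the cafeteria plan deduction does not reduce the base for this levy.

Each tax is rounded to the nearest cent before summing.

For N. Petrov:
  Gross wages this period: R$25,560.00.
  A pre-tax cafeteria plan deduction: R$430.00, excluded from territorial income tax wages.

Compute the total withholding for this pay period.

Territorial Income Tax: taxable = R$25,560.00 − R$430.00 = R$25,130.00
  R$2,856.00 + 22.6% × (R$25,130.00 − R$18,000.00) = R$2,856.00 + 22.6% × R$7,130.00 = R$4,467.38
Social Insurance: 5.5% × R$25,560.00 = R$1,405.80
Total: R$4,467.38 + R$1,405.80 = R$5,873.18

R$5,873.18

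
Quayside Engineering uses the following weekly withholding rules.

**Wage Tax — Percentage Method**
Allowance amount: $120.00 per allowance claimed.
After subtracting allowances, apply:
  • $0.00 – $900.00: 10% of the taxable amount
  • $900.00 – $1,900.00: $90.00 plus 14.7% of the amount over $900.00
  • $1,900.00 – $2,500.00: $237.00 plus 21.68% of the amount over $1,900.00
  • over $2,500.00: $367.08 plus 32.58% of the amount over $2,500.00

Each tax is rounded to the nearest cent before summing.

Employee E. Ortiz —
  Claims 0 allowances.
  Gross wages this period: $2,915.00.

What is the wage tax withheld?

Wage Tax: taxable = $2,915.00
  $367.08 + 32.58% × ($2,915.00 − $2,500.00) = $367.08 + 32.58% × $415.00 = $502.29

$502.29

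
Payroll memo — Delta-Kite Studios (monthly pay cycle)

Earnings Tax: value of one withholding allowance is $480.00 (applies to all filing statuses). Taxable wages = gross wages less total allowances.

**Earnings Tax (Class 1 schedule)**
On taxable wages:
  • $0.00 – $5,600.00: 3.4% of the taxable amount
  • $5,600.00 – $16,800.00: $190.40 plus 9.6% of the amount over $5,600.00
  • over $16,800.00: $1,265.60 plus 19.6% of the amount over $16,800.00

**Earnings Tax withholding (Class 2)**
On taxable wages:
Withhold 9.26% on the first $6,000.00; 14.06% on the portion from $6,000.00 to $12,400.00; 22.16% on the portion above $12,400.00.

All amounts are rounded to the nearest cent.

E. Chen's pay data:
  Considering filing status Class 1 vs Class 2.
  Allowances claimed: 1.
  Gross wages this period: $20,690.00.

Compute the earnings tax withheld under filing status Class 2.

$3,186.14

Earnings Tax (Class 2): taxable = $20,690.00 − 1×$480.00 = $20,210.00
  $1,455.44 + 22.16% × ($20,210.00 − $12,400.00) = $1,455.44 + 22.16% × $7,810.00 = $3,186.14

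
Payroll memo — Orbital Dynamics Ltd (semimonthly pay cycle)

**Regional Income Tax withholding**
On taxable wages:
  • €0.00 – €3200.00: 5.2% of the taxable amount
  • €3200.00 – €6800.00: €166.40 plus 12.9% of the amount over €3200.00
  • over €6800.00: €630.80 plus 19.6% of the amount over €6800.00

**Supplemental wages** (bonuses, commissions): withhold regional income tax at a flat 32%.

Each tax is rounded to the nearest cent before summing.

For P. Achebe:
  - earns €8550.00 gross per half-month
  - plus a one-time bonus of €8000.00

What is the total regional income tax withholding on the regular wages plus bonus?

€3533.80

Regional Income Tax: taxable = €8550.00
  €630.80 + 19.6% × (€8550.00 − €6800.00) = €630.80 + 19.6% × €1750.00 = €973.80
Supplemental (32% flat on bonus): 32% × €8000.00 = €2560.00
Total regional income tax: €973.80 + €2560.00 = €3533.80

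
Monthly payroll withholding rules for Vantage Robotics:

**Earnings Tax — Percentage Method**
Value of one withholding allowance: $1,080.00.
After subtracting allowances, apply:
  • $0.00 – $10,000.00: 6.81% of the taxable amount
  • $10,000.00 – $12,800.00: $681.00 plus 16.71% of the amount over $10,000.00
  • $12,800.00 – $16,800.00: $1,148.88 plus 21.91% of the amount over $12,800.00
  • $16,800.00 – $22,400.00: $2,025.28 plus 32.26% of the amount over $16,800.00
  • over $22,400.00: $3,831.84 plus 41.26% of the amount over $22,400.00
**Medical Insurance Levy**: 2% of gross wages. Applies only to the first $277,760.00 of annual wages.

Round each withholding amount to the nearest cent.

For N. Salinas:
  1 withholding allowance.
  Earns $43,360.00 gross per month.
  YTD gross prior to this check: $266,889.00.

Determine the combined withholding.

Earnings Tax: taxable = $43,360.00 − 1×$1,080.00 = $42,280.00
  $3,831.84 + 41.26% × ($42,280.00 − $22,400.00) = $3,831.84 + 41.26% × $19,880.00 = $12,034.33
Medical Insurance Levy: cap $277,760.00 − YTD $266,889.00 = $10,871.00 subject; 2% × $10,871.00 = $217.42
Total: $12,034.33 + $217.42 = $12,251.75

$12,251.75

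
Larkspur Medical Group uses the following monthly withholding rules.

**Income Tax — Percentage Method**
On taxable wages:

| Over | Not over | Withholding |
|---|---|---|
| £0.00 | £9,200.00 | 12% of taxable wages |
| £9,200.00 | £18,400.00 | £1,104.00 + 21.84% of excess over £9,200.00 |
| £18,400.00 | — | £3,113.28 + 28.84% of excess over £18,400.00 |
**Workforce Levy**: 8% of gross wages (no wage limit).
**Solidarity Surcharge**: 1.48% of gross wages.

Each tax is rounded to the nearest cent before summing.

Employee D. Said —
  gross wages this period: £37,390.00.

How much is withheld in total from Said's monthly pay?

Income Tax: taxable = £37,390.00
  £3,113.28 + 28.84% × (£37,390.00 − £18,400.00) = £3,113.28 + 28.84% × £18,990.00 = £8,590.00
Workforce Levy: 8% × £37,390.00 = £2,991.20
Solidarity Surcharge: 1.48% × £37,390.00 = £553.37
Total: £8,590.00 + £2,991.20 + £553.37 = £12,134.57

£12,134.57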